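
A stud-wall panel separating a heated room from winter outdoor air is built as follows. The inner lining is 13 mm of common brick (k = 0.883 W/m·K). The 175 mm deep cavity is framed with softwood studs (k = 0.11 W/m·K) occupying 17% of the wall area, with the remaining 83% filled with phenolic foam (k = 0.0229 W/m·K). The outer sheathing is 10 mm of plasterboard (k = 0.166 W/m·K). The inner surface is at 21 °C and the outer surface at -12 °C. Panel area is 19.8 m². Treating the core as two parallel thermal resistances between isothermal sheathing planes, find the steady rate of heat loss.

Sheathing layers in series; stud and cavity paths in parallel between them.
R_inner = 0.013/(0.883×19.8) = 7.436×10^-4 K/W
R_stud  = 0.175/(0.11×0.17×19.8) = 0.4726 K/W
R_cav   = 0.175/(0.0229×0.83×19.8) = 0.465 K/W
1/R_core = 1/R_stud + 1/R_cav → R_core = 0.2344 K/W
R_outer = 0.01/(0.166×19.8) = 0.003042 K/W
R_total = 0.2382 K/W
Q = ΔT/R_total = 33/0.2382

Q ≈ 139 W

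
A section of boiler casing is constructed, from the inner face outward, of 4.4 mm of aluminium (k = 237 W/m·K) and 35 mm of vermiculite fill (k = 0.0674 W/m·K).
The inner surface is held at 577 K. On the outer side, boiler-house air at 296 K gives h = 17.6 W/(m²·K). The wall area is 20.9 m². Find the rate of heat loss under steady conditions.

Model the wall as resistances in series:
R_aluminium = L/(kA) = 0.0044/(237×20.9) = 8.883×10^-7 K/W
R_vermiculite fill = L/(kA) = 0.035/(0.0674×20.9) = 0.02485 K/W
R_outer film = 1/(h_o·A) = 1/(17.6×20.9) = 0.002719 K/W
R_total = 0.02757 K/W
Q = ΔT / R_total = 281 / 0.02757

Q ≈ 10200 W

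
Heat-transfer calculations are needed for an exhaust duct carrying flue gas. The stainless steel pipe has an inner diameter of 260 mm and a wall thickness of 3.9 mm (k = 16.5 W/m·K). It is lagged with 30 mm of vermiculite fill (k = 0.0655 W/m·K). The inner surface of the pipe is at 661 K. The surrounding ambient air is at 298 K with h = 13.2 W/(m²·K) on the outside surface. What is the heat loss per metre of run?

q′ ≈ 642 W/m

Radial resistances (cylindrical: R_cond = ln(r_o/r_i)/(2πkL), R_conv = 1/(h·2πrL)):
R_stainless steel pipe wall = ln(133.9/130)/(2π×16.5×1) = 2.851×10^-4 K/W
R_vermiculite fill = ln(163.9/133.9)/(2π×0.0655×1) = 0.4912 K/W
R_outer film = 1/(h_o·2πr_oL) = 1/(13.2×2π×0.1639×1) = 0.07356 K/W
R_total = 0.5651 K/W
Q = ΔT/R_total = 363/0.5651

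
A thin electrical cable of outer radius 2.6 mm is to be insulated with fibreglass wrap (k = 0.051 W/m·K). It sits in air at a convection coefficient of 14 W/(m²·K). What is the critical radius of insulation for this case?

r_cr ≈ 3.64 mm

For a cylinder r_cr = k/h = 0.051/14
r_cr = 3.64 mm; since the bare radius (2.6 mm) is below r_cr, adding a thin layer of insulation will *increase* heat loss.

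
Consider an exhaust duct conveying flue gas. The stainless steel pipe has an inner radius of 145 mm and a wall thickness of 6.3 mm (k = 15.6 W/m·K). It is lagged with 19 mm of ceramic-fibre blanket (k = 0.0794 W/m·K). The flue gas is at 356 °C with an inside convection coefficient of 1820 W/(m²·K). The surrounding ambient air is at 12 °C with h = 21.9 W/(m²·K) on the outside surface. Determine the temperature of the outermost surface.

T ≈ 64.3 °C

For a radial system each layer contributes R = ln(r_out/r_in)/(2πkL); films add R = 1/(hA).
R_inner film = 1/(h_i·2πr₁L) = 1/(1820×2π×0.145×1) = 6.031×10^-4 K/W
R_stainless steel pipe wall = ln(151.3/145)/(2π×15.6×1) = 4.339×10^-4 K/W
R_ceramic-fibre blanket = ln(170.3/151.3)/(2π×0.0794×1) = 0.2371 K/W
R_outer film = 1/(h_o·2πr_oL) = 1/(21.9×2π×0.1703×1) = 0.04267 K/W
R_total = 0.2808 K/W
Q = ΔT/R_total = 344/0.2808
Q = 1220 W/m
T_interface = T_inner − Q·ΣR(inner→interface) = 356 − 1220×0.2382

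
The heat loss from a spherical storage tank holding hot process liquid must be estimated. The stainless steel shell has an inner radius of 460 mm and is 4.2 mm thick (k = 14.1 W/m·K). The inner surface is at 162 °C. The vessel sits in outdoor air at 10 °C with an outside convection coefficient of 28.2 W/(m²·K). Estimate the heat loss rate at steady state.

Q ≈ 11500 W

For a spherical shell R = (1/r₁ − 1/r₂)/(4πk); film R = 1/(h·4πr²). In series:
R_stainless steel shell = (1/0.46 − 1/0.4642)/(4π×14.1) = 1.11×10^-4 K/W
R_outer film = 1/(h·4πr_o²) = 1/(28.2×4π×0.4642²) = 0.0131 K/W
R_total = 0.01321 K/W
Q = ΔT/R_total = 152/0.01321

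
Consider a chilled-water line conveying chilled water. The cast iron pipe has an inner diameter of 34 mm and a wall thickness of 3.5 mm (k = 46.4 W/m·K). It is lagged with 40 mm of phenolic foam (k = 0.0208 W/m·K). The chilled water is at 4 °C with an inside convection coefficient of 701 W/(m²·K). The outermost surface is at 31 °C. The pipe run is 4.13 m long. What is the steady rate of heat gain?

Radial resistances (cylindrical: R_cond = ln(r_o/r_i)/(2πkL), R_conv = 1/(h·2πrL)):
R_inner film = 1/(h_i·2πr₁L) = 1/(701×2π×0.017×4.13) = 0.003234 K/W
R_cast iron pipe wall = ln(20.5/17)/(2π×46.4×4.13) = 1.555×10^-4 K/W
R_phenolic foam = ln(60.5/20.5)/(2π×0.0208×4.13) = 2.005 K/W
R_total = 2.008 K/W
Q = ΔT/R_total = 27/2.008

Q ≈ 13.4 W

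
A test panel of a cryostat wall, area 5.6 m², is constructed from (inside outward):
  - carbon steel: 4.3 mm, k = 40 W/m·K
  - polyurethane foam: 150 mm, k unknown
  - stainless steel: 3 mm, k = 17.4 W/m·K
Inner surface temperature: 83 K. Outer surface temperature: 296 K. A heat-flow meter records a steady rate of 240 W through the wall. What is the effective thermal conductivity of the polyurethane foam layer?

Thermal resistances in series:
R_carbon steel = L/(kA) = 0.0043/(40×5.6) = 1.92×10^-5 K/W
R_stainless steel = L/(kA) = 0.003/(17.4×5.6) = 3.079×10^-5 K/W
Sum of known resistances R_other = 4.998×10^-5 K/W
Total R = ΔT/Q = 213/240 = 0.8875 K/W
R_polyurethane foam = R_total − R_other = 0.8875 K/W
k = L/(R·A) = 0.15/(0.8875×5.6)

k ≈ 0.0302 W/(m·K)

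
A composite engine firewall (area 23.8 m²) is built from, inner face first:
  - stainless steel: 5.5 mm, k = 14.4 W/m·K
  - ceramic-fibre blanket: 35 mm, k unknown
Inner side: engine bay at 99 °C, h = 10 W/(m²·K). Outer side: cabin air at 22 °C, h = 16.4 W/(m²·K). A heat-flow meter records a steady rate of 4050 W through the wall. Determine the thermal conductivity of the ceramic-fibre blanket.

k ≈ 0.12 W/(m·K)

Using the resistance-network approach (series):
R_inner film = 1/(h_i·A) = 1/(10×23.8) = 0.004202 K/W
R_stainless steel = L/(kA) = 0.0055/(14.4×23.8) = 1.605×10^-5 K/W
R_outer film = 1/(h_o·A) = 1/(16.4×23.8) = 0.002562 K/W
Sum of known resistances R_other = 0.00678 K/W
Total R = ΔT/Q = 77/4050 = 0.01901 K/W
R_ceramic-fibre blanket = R_total − R_other = 0.01223 K/W
k = L/(R·A) = 0.035/(0.01223×23.8)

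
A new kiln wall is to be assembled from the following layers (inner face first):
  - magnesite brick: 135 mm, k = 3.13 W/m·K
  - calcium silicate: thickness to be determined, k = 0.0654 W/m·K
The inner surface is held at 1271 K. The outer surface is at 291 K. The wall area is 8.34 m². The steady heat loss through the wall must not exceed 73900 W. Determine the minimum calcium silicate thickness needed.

L ≈ 4.41 mm

Thermal resistances in series:
R_magnesite brick = L/(kA) = 0.135/(3.13×8.34) = 0.005172 K/W
Sum of the known resistances R_other = 0.005172 K/W
Required total resistance R_tot = ΔT/Q_allow = 980/73900 = 0.01326 K/W
R_calcium silicate = R_tot − R_other = 0.00809 K/W
L = R·k·A = 0.00809×0.0654×8.34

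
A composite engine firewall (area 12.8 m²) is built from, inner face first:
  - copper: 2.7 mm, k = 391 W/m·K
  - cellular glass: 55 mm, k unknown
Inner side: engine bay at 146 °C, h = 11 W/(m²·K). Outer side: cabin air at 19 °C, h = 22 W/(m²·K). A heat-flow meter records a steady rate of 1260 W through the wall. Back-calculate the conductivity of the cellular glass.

k ≈ 0.0477 W/(m·K)

Thermal resistances in series:
R_inner film = 1/(h_i·A) = 1/(11×12.8) = 0.007102 K/W
R_copper = L/(kA) = 0.0027/(391×12.8) = 5.395×10^-7 K/W
R_outer film = 1/(h_o·A) = 1/(22×12.8) = 0.003551 K/W
Sum of known resistances R_other = 0.01065 K/W
Total R = ΔT/Q = 127/1260 = 0.1008 K/W
R_cellular glass = R_total − R_other = 0.09014 K/W
k = L/(R·A) = 0.055/(0.09014×12.8)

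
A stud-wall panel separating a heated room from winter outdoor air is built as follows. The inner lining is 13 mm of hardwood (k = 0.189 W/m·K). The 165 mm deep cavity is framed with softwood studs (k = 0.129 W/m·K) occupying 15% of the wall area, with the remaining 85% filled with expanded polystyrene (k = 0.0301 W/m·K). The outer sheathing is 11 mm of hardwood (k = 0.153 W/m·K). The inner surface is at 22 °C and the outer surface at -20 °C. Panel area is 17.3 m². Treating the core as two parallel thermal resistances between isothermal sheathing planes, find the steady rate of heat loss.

Sheathing layers in series; stud and cavity paths in parallel between them.
R_inner = 0.013/(0.189×17.3) = 0.003976 K/W
R_stud  = 0.165/(0.129×0.15×17.3) = 0.4929 K/W
R_cav   = 0.165/(0.0301×0.85×17.3) = 0.3728 K/W
1/R_core = 1/R_stud + 1/R_cav → R_core = 0.2123 K/W
R_outer = 0.011/(0.153×17.3) = 0.004156 K/W
R_total = 0.2204 K/W
Q = ΔT/R_total = 42/0.2204

Q ≈ 191 W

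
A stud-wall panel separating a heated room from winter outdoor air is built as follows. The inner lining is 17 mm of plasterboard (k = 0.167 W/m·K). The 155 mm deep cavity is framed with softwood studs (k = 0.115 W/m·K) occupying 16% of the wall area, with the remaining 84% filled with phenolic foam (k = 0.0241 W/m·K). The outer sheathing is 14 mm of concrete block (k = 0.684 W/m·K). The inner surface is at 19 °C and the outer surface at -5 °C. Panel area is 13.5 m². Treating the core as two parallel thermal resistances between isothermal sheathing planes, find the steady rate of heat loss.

Sheathing layers in series; stud and cavity paths in parallel between them.
R_inner = 0.017/(0.167×13.5) = 0.00754 K/W
R_stud  = 0.155/(0.115×0.16×13.5) = 0.624 K/W
R_cav   = 0.155/(0.0241×0.84×13.5) = 0.5672 K/W
1/R_core = 1/R_stud + 1/R_cav → R_core = 0.2971 K/W
R_outer = 0.014/(0.684×13.5) = 0.001516 K/W
R_total = 0.3062 K/W
Q = ΔT/R_total = 24/0.3062

Q ≈ 78.4 W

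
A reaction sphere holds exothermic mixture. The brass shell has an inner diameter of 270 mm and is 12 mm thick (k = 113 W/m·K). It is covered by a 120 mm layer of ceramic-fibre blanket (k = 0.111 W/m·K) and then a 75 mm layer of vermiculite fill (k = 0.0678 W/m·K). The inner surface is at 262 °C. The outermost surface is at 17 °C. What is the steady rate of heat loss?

Q ≈ 77.6 W

Radial (spherical) resistances in series:
R_brass shell = (1/0.135 − 1/0.147)/(4π×113) = 4.258×10^-4 K/W
R_ceramic-fibre blanket = (1/0.147 − 1/0.267)/(4π×0.111) = 2.192 K/W
R_vermiculite fill = (1/0.267 − 1/0.342)/(4π×0.0678) = 0.964 K/W
R_total = 3.156 K/W
Q = ΔT/R_total = 245/3.156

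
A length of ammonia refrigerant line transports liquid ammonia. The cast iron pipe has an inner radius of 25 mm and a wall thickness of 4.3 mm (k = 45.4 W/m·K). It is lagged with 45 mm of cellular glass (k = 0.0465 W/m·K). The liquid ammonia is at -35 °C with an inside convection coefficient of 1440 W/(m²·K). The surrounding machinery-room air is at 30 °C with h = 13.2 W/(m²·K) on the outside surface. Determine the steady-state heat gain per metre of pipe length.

q′ ≈ 19.4 W/m

Cylindrical conduction, so R = ln(r₂/r₁)/(2πkL) per layer, in series:
R_inner film = 1/(h_i·2πr₁L) = 1/(1440×2π×0.025×1) = 0.004421 K/W
R_cast iron pipe wall = ln(29.3/25)/(2π×45.4×1) = 5.564×10^-4 K/W
R_cellular glass = ln(74.3/29.3)/(2π×0.0465×1) = 3.185 K/W
R_outer film = 1/(h_o·2πr_oL) = 1/(13.2×2π×0.0743×1) = 0.1623 K/W
R_total = 3.352 K/W
Q = ΔT/R_total = 65/3.352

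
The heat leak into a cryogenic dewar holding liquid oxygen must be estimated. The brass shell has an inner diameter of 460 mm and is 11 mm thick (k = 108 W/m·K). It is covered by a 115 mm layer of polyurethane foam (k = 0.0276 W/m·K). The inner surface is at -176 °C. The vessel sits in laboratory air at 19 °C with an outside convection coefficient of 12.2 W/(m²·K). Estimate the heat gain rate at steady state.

For a spherical shell R = (1/r₁ − 1/r₂)/(4πk); film R = 1/(h·4πr²). In series:
R_brass shell = (1/0.23 − 1/0.241)/(4π×108) = 1.462×10^-4 K/W
R_polyurethane foam = (1/0.241 − 1/0.356)/(4π×0.0276) = 3.865 K/W
R_outer film = 1/(h·4πr_o²) = 1/(12.2×4π×0.356²) = 0.05147 K/W
R_total = 3.916 K/W
Q = ΔT/R_total = 195/3.916

Q ≈ 49.8 W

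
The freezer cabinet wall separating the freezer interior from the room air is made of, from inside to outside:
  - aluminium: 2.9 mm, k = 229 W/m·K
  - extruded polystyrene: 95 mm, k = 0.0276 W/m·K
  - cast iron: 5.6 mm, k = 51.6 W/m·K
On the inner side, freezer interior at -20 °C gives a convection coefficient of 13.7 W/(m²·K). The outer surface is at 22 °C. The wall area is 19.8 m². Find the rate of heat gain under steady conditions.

Thermal resistances in series:
R_inner film = 1/(h_i·A) = 1/(13.7×19.8) = 0.003687 K/W
R_aluminium = L/(kA) = 0.0029/(229×19.8) = 6.396×10^-7 K/W
R_extruded polystyrene = L/(kA) = 0.095/(0.0276×19.8) = 0.1738 K/W
R_cast iron = L/(kA) = 0.0056/(51.6×19.8) = 5.481×10^-6 K/W
R_total = 0.1775 K/W
Q = ΔT / R_total = 42 / 0.1775

Q ≈ 237 W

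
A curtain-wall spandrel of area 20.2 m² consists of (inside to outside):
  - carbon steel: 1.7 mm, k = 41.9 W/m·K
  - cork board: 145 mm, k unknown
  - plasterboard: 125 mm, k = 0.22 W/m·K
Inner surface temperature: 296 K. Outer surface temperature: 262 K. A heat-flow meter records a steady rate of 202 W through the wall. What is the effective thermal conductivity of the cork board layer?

k ≈ 0.0512 W/(m·K)

Series thermal resistances:
R_carbon steel = L/(kA) = 0.0017/(41.9×20.2) = 2.009×10^-6 K/W
R_plasterboard = L/(kA) = 0.125/(0.22×20.2) = 0.02813 K/W
Sum of known resistances R_other = 0.02813 K/W
Total R = ΔT/Q = 34/202 = 0.1683 K/W
R_cork board = R_total − R_other = 0.1402 K/W
k = L/(R·A) = 0.145/(0.1402×20.2)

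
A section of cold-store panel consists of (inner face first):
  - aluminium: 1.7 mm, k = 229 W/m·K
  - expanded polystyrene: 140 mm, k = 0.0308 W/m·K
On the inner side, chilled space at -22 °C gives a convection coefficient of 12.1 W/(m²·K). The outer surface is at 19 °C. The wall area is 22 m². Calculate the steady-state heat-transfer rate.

Using the resistance-network approach (series):
R_inner film = 1/(h_i·A) = 1/(12.1×22) = 0.003757 K/W
R_aluminium = L/(kA) = 0.0017/(229×22) = 3.374×10^-7 K/W
R_expanded polystyrene = L/(kA) = 0.14/(0.0308×22) = 0.2066 K/W
R_total = 0.2104 K/W
Q = ΔT / R_total = 41 / 0.2104

Q ≈ 195 W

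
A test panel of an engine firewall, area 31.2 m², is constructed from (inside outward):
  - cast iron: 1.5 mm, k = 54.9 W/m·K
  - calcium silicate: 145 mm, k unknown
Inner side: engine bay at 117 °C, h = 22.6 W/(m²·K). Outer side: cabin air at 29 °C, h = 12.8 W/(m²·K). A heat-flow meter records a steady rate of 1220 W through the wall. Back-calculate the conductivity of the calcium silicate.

k ≈ 0.0681 W/(m·K)

Model the wall as resistances in series:
R_inner film = 1/(h_i·A) = 1/(22.6×31.2) = 0.001418 K/W
R_cast iron = L/(kA) = 0.0015/(54.9×31.2) = 8.757×10^-7 K/W
R_outer film = 1/(h_o·A) = 1/(12.8×31.2) = 0.002504 K/W
Sum of known resistances R_other = 0.003923 K/W
Total R = ΔT/Q = 88/1220 = 0.07213 K/W
R_calcium silicate = R_total − R_other = 0.06821 K/W
k = L/(R·A) = 0.145/(0.06821×31.2)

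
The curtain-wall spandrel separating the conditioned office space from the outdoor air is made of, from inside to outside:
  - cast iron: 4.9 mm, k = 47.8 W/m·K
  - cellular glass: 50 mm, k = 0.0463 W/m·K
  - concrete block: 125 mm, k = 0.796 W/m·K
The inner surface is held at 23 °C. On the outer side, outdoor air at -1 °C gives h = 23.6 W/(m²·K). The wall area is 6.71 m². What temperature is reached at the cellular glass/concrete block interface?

Using the resistance-network approach (series):
R_cast iron = L/(kA) = 0.0049/(47.8×6.71) = 1.528×10^-5 K/W
R_cellular glass = L/(kA) = 0.05/(0.0463×6.71) = 0.1609 K/W
R_concrete block = L/(kA) = 0.125/(0.796×6.71) = 0.0234 K/W
R_outer film = 1/(h_o·A) = 1/(23.6×6.71) = 0.006315 K/W
R_total = 0.1907 K/W;  Q = ΔT/R_total = 24/0.1907 = 125.9 W
T_interface = T_inner − Q·ΣR(inner→interface) = 23 − 126×0.161

T ≈ 2.74 °C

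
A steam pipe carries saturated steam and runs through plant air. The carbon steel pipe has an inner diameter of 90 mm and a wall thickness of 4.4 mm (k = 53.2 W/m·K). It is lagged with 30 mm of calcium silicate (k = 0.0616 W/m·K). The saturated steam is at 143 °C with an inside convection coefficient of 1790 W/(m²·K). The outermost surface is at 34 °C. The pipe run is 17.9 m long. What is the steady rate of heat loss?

Radial resistances (cylindrical: R_cond = ln(r_o/r_i)/(2πkL), R_conv = 1/(h·2πrL)):
R_inner film = 1/(h_i·2πr₁L) = 1/(1790×2π×0.045×17.9) = 1.104×10^-4 K/W
R_carbon steel pipe wall = ln(49.4/45)/(2π×53.2×17.9) = 1.559×10^-5 K/W
R_calcium silicate = ln(79.4/49.4)/(2π×0.0616×17.9) = 0.0685 K/W
R_total = 0.06862 K/W
Q = ΔT/R_total = 109/0.06862

Q ≈ 1590 W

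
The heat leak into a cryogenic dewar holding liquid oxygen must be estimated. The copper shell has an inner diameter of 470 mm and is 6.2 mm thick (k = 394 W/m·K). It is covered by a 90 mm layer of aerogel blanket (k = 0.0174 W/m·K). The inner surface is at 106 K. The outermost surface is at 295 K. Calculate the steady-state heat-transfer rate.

Q ≈ 36.7 W

Radial (spherical) resistances in series:
R_copper shell = (1/0.235 − 1/0.2412)/(4π×394) = 2.209×10^-5 K/W
R_aerogel blanket = (1/0.2412 − 1/0.3312)/(4π×0.0174) = 5.152 K/W
R_total = 5.152 K/W
Q = ΔT/R_total = 189/5.152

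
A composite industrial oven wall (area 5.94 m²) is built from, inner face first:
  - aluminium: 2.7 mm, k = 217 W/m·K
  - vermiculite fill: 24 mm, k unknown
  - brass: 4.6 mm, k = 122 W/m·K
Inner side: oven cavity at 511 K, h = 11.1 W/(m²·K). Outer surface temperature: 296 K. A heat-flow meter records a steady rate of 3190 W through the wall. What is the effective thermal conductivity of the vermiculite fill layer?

Using the resistance-network approach (series):
R_inner film = 1/(h_i·A) = 1/(11.1×5.94) = 0.01517 K/W
R_aluminium = L/(kA) = 0.0027/(217×5.94) = 2.095×10^-6 K/W
R_brass = L/(kA) = 0.0046/(122×5.94) = 6.348×10^-6 K/W
Sum of known resistances R_other = 0.01518 K/W
Total R = ΔT/Q = 215/3190 = 0.0674 K/W
R_vermiculite fill = R_total − R_other = 0.05222 K/W
k = L/(R·A) = 0.024/(0.05222×5.94)

k ≈ 0.0774 W/(m·K)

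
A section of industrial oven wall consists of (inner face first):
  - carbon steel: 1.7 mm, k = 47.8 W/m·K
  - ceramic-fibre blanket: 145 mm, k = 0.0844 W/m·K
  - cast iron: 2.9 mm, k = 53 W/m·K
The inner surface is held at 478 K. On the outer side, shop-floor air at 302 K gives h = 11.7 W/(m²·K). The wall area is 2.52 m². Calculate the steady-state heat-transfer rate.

Q ≈ 246 W

Thermal resistances in series:
R_carbon steel = L/(kA) = 0.0017/(47.8×2.52) = 1.411×10^-5 K/W
R_ceramic-fibre blanket = L/(kA) = 0.145/(0.0844×2.52) = 0.6817 K/W
R_cast iron = L/(kA) = 0.0029/(53×2.52) = 2.171×10^-5 K/W
R_outer film = 1/(h_o·A) = 1/(11.7×2.52) = 0.03392 K/W
R_total = 0.7157 K/W
Q = ΔT / R_total = 176 / 0.7157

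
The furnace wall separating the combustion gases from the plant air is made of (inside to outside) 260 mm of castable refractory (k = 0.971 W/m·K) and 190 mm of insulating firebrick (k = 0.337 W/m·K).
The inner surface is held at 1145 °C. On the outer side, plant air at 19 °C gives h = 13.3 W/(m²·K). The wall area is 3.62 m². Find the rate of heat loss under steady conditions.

Using the resistance-network approach (series):
R_castable refractory = L/(kA) = 0.26/(0.971×3.62) = 0.07397 K/W
R_insulating firebrick = L/(kA) = 0.19/(0.337×3.62) = 0.1557 K/W
R_outer film = 1/(h_o·A) = 1/(13.3×3.62) = 0.02077 K/W
R_total = 0.2505 K/W
Q = ΔT / R_total = 1126 / 0.2505

Q ≈ 4500 W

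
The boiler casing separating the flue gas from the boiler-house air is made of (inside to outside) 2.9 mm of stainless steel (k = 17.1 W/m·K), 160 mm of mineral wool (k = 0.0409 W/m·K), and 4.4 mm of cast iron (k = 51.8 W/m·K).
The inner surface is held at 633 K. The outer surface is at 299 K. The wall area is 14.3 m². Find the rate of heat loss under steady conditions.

Thermal resistances in series:
R_stainless steel = L/(kA) = 0.0029/(17.1×14.3) = 1.186×10^-5 K/W
R_mineral wool = L/(kA) = 0.16/(0.0409×14.3) = 0.2736 K/W
R_cast iron = L/(kA) = 0.0044/(51.8×14.3) = 5.94×10^-6 K/W
R_total = 0.2736 K/W
Q = ΔT / R_total = 334 / 0.2736

Q ≈ 1220 W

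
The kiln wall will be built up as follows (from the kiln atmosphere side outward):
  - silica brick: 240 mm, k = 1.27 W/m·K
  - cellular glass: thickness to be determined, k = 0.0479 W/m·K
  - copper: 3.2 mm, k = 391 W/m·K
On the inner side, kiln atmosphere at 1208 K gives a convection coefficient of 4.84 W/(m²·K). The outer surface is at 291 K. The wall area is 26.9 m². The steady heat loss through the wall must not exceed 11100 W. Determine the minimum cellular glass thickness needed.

L ≈ 87.5 mm

Treating each layer as a thermal resistance in series:
R_inner film = 1/(h_i·A) = 1/(4.84×26.9) = 0.007681 K/W
R_silica brick = L/(kA) = 0.24/(1.27×26.9) = 0.007025 K/W
R_copper = L/(kA) = 0.0032/(391×26.9) = 3.042×10^-7 K/W
Sum of the known resistances R_other = 0.01471 K/W
Required total resistance R_tot = ΔT/Q_allow = 917/11100 = 0.08261 K/W
R_cellular glass = R_tot − R_other = 0.06791 K/W
L = R·k·A = 0.06791×0.0479×26.9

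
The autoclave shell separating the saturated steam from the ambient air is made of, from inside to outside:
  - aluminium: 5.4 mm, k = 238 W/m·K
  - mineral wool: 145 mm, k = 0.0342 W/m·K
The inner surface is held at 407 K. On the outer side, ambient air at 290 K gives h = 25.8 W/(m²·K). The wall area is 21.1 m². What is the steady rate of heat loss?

Series thermal resistances:
R_aluminium = L/(kA) = 0.0054/(238×21.1) = 1.075×10^-6 K/W
R_mineral wool = L/(kA) = 0.145/(0.0342×21.1) = 0.2009 K/W
R_outer film = 1/(h_o·A) = 1/(25.8×21.1) = 0.001837 K/W
R_total = 0.2028 K/W
Q = ΔT / R_total = 117 / 0.2028

Q ≈ 577 W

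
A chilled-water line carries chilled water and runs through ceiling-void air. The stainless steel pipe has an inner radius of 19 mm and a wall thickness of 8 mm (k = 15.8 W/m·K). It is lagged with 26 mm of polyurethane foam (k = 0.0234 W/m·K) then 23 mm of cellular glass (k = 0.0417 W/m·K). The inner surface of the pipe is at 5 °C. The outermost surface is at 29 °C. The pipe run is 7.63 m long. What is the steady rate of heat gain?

Treating each annulus and film as a series resistance:
R_stainless steel pipe wall = ln(27/19)/(2π×15.8×7.63) = 4.639×10^-4 K/W
R_polyurethane foam = ln(53/27)/(2π×0.0234×7.63) = 0.6012 K/W
R_cellular glass = ln(76/53)/(2π×0.0417×7.63) = 0.1803 K/W
R_total = 0.782 K/W
Q = ΔT/R_total = 24/0.782

Q ≈ 30.7 W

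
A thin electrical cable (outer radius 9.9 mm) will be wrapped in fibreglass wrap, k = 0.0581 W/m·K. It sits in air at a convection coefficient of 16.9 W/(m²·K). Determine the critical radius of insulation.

r_cr ≈ 3.44 mm

For a cylinder r_cr = k/h = 0.0581/16.9
r_cr = 3.44 mm; since the bare radius (9.9 mm) is above r_cr, any added insulation will reduce heat loss.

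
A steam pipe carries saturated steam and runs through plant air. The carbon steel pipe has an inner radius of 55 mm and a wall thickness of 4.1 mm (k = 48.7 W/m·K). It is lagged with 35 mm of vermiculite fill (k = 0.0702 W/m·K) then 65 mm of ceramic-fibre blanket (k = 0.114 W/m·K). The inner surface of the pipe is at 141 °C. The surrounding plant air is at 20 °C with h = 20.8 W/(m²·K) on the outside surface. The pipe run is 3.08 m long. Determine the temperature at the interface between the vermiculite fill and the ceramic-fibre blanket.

T ≈ 71.5 °C

For a radial system each layer contributes R = ln(r_out/r_in)/(2πkL); films add R = 1/(hA).
R_carbon steel pipe wall = ln(59.1/55)/(2π×48.7×3.08) = 7.629×10^-5 K/W
R_vermiculite fill = ln(94.1/59.1)/(2π×0.0702×3.08) = 0.3424 K/W
R_ceramic-fibre blanket = ln(159.1/94.1)/(2π×0.114×3.08) = 0.2381 K/W
R_outer film = 1/(h_o·2πr_oL) = 1/(20.8×2π×0.1591×3.08) = 0.01561 K/W
R_total = 0.5961 K/W
Q = ΔT/R_total = 121/0.5961
Q = 203 W
T_interface = T_inner − Q·ΣR(inner→interface) = 141 − 203×0.3425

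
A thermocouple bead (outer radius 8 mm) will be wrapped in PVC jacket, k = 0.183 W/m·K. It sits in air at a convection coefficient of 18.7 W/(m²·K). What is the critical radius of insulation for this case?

For a sphere r_cr = 2k/h = 2×0.183/18.7
r_cr = 19.6 mm; since the bare radius (8 mm) is below r_cr, adding a thin layer of insulation will *increase* heat loss.

r_cr ≈ 19.6 mm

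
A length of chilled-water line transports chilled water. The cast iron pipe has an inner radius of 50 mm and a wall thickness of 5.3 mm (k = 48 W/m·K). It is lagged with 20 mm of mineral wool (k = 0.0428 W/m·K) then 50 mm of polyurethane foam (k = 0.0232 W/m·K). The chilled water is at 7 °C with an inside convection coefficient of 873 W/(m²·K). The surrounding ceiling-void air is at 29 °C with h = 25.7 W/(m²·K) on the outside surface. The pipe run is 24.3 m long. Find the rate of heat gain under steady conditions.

Treating each annulus and film as a series resistance:
R_inner film = 1/(h_i·2πr₁L) = 1/(873×2π×0.05×24.3) = 1.5×10^-4 K/W
R_cast iron pipe wall = ln(55.3/50)/(2π×48×24.3) = 1.375×10^-5 K/W
R_mineral wool = ln(75.3/55.3)/(2π×0.0428×24.3) = 0.04724 K/W
R_polyurethane foam = ln(125.3/75.3)/(2π×0.0232×24.3) = 0.1438 K/W
R_outer film = 1/(h_o·2πr_oL) = 1/(25.7×2π×0.1253×24.3) = 0.002034 K/W
R_total = 0.1932 K/W
Q = ΔT/R_total = 22/0.1932

Q ≈ 114 W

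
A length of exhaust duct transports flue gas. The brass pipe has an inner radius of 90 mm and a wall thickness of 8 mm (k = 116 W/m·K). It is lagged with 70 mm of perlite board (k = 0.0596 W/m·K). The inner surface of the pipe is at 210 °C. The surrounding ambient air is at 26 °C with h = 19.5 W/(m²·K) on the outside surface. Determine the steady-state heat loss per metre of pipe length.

For a radial system each layer contributes R = ln(r_out/r_in)/(2πkL); films add R = 1/(hA).
R_brass pipe wall = ln(98/90)/(2π×116×1) = 1.168×10^-4 K/W
R_perlite board = ln(168/98)/(2π×0.0596×1) = 1.439 K/W
R_outer film = 1/(h_o·2πr_oL) = 1/(19.5×2π×0.168×1) = 0.04858 K/W
R_total = 1.488 K/W
Q = ΔT/R_total = 184/1.488

q′ ≈ 124 W/m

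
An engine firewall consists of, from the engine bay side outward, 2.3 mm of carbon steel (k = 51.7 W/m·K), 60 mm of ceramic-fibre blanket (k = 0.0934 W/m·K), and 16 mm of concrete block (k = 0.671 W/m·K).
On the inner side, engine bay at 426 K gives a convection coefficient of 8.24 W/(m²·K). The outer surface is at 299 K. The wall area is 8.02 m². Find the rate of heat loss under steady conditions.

Treating each layer as a thermal resistance in series:
R_inner film = 1/(h_i·A) = 1/(8.24×8.02) = 0.01513 K/W
R_carbon steel = L/(kA) = 0.0023/(51.7×8.02) = 5.547×10^-6 K/W
R_ceramic-fibre blanket = L/(kA) = 0.06/(0.0934×8.02) = 0.0801 K/W
R_concrete block = L/(kA) = 0.016/(0.671×8.02) = 0.002973 K/W
R_total = 0.09821 K/W
Q = ΔT / R_total = 127 / 0.09821

Q ≈ 1290 W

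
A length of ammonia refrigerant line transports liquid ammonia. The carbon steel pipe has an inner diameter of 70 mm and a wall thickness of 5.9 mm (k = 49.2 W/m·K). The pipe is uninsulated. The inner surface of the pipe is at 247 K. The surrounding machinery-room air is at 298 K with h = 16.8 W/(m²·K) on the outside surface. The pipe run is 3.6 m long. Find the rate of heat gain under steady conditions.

Q ≈ 791 W

Treating each annulus and film as a series resistance:
R_carbon steel pipe wall = ln(40.9/35)/(2π×49.2×3.6) = 1.4×10^-4 K/W
R_outer film = 1/(h_o·2πr_oL) = 1/(16.8×2π×0.0409×3.6) = 0.06434 K/W
R_total = 0.06448 K/W
Q = ΔT/R_total = 51/0.06448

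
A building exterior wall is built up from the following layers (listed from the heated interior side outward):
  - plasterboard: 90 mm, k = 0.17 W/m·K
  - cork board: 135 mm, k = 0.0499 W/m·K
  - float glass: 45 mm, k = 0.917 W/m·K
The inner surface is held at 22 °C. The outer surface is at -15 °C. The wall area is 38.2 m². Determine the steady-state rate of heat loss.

Series thermal resistances:
R_plasterboard = L/(kA) = 0.09/(0.17×38.2) = 0.01386 K/W
R_cork board = L/(kA) = 0.135/(0.0499×38.2) = 0.07082 K/W
R_float glass = L/(kA) = 0.045/(0.917×38.2) = 0.001285 K/W
R_total = 0.08597 K/W
Q = ΔT / R_total = 37 / 0.08597

Q ≈ 430 W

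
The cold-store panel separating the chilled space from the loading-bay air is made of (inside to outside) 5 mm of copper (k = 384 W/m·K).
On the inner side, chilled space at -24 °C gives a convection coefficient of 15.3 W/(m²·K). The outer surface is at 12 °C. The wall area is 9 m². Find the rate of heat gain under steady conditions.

Q ≈ 4960 W

Thermal resistances in series:
R_inner film = 1/(h_i·A) = 1/(15.3×9) = 0.007262 K/W
R_copper = L/(kA) = 0.005/(384×9) = 1.447×10^-6 K/W
R_total = 0.007264 K/W
Q = ΔT / R_total = 36 / 0.007264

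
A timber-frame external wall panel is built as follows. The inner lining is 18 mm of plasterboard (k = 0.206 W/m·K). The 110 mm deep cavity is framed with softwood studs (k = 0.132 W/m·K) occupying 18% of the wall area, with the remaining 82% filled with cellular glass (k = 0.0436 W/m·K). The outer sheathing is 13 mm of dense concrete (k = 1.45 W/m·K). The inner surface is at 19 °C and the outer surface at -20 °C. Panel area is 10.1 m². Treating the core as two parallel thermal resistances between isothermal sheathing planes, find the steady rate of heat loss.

Q ≈ 203 W

Sheathing layers in series; stud and cavity paths in parallel between them.
R_inner = 0.018/(0.206×10.1) = 0.008651 K/W
R_stud  = 0.11/(0.132×0.18×10.1) = 0.4584 K/W
R_cav   = 0.11/(0.0436×0.82×10.1) = 0.3046 K/W
1/R_core = 1/R_stud + 1/R_cav → R_core = 0.183 K/W
R_outer = 0.013/(1.45×10.1) = 8.877×10^-4 K/W
R_total = 0.1925 K/W
Q = ΔT/R_total = 39/0.1925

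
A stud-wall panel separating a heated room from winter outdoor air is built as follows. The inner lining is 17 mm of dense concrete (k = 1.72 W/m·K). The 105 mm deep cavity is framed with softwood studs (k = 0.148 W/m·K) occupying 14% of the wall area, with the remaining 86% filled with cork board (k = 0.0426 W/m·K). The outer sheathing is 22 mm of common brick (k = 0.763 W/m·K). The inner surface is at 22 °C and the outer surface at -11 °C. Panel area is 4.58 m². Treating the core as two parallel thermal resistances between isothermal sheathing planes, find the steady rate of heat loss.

Sheathing layers in series; stud and cavity paths in parallel between them.
R_inner = 0.017/(1.72×4.58) = 0.002158 K/W
R_stud  = 0.105/(0.148×0.14×4.58) = 1.106 K/W
R_cav   = 0.105/(0.0426×0.86×4.58) = 0.6258 K/W
1/R_core = 1/R_stud + 1/R_cav → R_core = 0.3997 K/W
R_outer = 0.022/(0.763×4.58) = 0.006296 K/W
R_total = 0.4082 K/W
Q = ΔT/R_total = 33/0.4082

Q ≈ 80.8 W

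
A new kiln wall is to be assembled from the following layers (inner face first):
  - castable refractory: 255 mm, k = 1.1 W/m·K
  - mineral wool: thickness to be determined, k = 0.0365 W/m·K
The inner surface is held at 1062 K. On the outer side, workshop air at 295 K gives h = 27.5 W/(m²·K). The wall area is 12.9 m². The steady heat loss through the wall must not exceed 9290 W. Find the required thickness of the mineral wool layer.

Thermal resistances in series:
R_castable refractory = L/(kA) = 0.255/(1.1×12.9) = 0.01797 K/W
R_outer film = 1/(h_o·A) = 1/(27.5×12.9) = 0.002819 K/W
Sum of the known resistances R_other = 0.02079 K/W
Required total resistance R_tot = ΔT/Q_allow = 767/9290 = 0.08256 K/W
R_mineral wool = R_tot − R_other = 0.06177 K/W
L = R·k·A = 0.06177×0.0365×12.9

L ≈ 29.1 mm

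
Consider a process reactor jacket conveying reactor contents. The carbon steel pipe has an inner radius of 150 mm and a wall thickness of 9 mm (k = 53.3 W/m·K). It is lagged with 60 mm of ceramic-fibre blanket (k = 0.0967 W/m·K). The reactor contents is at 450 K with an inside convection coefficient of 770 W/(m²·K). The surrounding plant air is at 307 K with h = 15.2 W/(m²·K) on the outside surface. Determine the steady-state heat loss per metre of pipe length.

Treating each annulus and film as a series resistance:
R_inner film = 1/(h_i·2πr₁L) = 1/(770×2π×0.15×1) = 0.001378 K/W
R_carbon steel pipe wall = ln(159/150)/(2π×53.3×1) = 1.74×10^-4 K/W
R_ceramic-fibre blanket = ln(219/159)/(2π×0.0967×1) = 0.527 K/W
R_outer film = 1/(h_o·2πr_oL) = 1/(15.2×2π×0.219×1) = 0.04781 K/W
R_total = 0.5763 K/W
Q = ΔT/R_total = 143/0.5763

q′ ≈ 248 W/m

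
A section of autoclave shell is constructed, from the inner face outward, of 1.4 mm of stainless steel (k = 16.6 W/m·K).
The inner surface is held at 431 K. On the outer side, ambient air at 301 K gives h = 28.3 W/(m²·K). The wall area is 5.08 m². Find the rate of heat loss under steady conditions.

Treating each layer as a thermal resistance in series:
R_stainless steel = L/(kA) = 0.0014/(16.6×5.08) = 1.66×10^-5 K/W
R_outer film = 1/(h_o·A) = 1/(28.3×5.08) = 0.006956 K/W
R_total = 0.006972 K/W
Q = ΔT / R_total = 130 / 0.006972

Q ≈ 18600 W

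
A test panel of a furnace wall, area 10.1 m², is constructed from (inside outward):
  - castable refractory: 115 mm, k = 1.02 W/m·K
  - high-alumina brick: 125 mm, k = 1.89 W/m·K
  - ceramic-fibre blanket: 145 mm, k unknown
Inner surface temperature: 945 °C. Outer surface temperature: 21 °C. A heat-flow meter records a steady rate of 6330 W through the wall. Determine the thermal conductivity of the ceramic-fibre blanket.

Thermal resistances in series:
R_castable refractory = L/(kA) = 0.115/(1.02×10.1) = 0.01116 K/W
R_high-alumina brick = L/(kA) = 0.125/(1.89×10.1) = 0.006548 K/W
Sum of known resistances R_other = 0.01771 K/W
Total R = ΔT/Q = 924/6330 = 0.146 K/W
R_ceramic-fibre blanket = R_total − R_other = 0.1283 K/W
k = L/(R·A) = 0.145/(0.1283×10.1)

k ≈ 0.112 W/(m·K)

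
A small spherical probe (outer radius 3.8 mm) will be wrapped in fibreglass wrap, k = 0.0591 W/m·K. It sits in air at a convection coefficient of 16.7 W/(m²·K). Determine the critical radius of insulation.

For a sphere r_cr = 2k/h = 2×0.0591/16.7
r_cr = 7.08 mm; since the bare radius (3.8 mm) is below r_cr, adding a thin layer of insulation will *increase* heat loss.

r_cr ≈ 7.08 mm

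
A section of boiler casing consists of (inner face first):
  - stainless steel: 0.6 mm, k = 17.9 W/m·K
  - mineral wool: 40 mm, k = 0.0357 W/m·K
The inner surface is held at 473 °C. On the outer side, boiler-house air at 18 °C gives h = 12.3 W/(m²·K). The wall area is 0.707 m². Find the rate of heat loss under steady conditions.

Thermal resistances in series:
R_stainless steel = L/(kA) = 0.0006/(17.9×0.707) = 4.741×10^-5 K/W
R_mineral wool = L/(kA) = 0.04/(0.0357×0.707) = 1.585 K/W
R_outer film = 1/(h_o·A) = 1/(12.3×0.707) = 0.115 K/W
R_total = 1.7 K/W
Q = ΔT / R_total = 455 / 1.7

Q ≈ 268 W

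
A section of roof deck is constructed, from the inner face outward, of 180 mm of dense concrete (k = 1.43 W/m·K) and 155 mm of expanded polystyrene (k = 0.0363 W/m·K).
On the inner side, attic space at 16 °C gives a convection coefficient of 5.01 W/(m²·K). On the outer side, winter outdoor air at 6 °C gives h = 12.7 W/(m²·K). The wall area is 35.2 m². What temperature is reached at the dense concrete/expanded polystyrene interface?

Using the resistance-network approach (series):
R_inner film = 1/(h_i·A) = 1/(5.01×35.2) = 0.00567 K/W
R_dense concrete = L/(kA) = 0.18/(1.43×35.2) = 0.003576 K/W
R_expanded polystyrene = L/(kA) = 0.155/(0.0363×35.2) = 0.1213 K/W
R_outer film = 1/(h_o·A) = 1/(12.7×35.2) = 0.002237 K/W
R_total = 0.1328 K/W;  Q = ΔT/R_total = 10/0.1328 = 75.31 W
T_interface = T_inner − Q·ΣR(inner→interface) = 16 − 75.3×0.009246

T ≈ 15.3 °C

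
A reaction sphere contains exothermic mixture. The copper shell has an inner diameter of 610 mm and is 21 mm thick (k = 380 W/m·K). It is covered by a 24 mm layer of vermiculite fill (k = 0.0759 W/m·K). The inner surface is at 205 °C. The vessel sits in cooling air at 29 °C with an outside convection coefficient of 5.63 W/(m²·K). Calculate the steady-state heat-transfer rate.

Spherical conduction: R = (1/r_in − 1/r_out)/(4πk) per layer; series-sum.
R_copper shell = (1/0.305 − 1/0.326)/(4π×380) = 4.423×10^-5 K/W
R_vermiculite fill = (1/0.326 − 1/0.35)/(4π×0.0759) = 0.2205 K/W
R_outer film = 1/(h·4πr_o²) = 1/(5.63×4π×0.35²) = 0.1154 K/W
R_total = 0.336 K/W
Q = ΔT/R_total = 176/0.336

Q ≈ 524 W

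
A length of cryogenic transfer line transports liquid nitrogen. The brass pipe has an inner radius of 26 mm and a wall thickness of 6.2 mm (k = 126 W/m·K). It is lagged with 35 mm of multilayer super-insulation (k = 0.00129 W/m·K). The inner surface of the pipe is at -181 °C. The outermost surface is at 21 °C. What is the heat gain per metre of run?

q′ ≈ 2.23 W/m

Treating each annulus and film as a series resistance:
R_brass pipe wall = ln(32.2/26)/(2π×126×1) = 2.701×10^-4 K/W
R_multilayer super-insulation = ln(67.2/32.2)/(2π×0.00129×1) = 90.77 K/W
R_total = 90.77 K/W
Q = ΔT/R_total = 202/90.77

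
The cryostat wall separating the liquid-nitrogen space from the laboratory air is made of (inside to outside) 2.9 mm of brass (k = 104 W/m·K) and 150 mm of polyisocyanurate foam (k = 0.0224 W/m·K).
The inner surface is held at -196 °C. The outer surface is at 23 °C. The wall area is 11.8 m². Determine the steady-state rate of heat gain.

Q ≈ 386 W

Thermal resistances in series:
R_brass = L/(kA) = 0.0029/(104×11.8) = 2.363×10^-6 K/W
R_polyisocyanurate foam = L/(kA) = 0.15/(0.0224×11.8) = 0.5675 K/W
R_total = 0.5675 K/W
Q = ΔT / R_total = 219 / 0.5675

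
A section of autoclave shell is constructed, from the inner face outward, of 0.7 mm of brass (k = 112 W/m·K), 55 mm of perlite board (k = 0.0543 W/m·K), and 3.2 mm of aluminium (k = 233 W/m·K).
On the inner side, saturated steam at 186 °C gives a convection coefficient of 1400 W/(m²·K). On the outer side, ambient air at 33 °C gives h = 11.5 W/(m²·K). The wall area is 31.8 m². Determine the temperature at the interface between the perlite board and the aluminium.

T ≈ 45.1 °C

Using the resistance-network approach (series):
R_inner film = 1/(h_i·A) = 1/(1400×31.8) = 2.246×10^-5 K/W
R_brass = L/(kA) = 0.0007/(112×31.8) = 1.965×10^-7 K/W
R_perlite board = L/(kA) = 0.055/(0.0543×31.8) = 0.03185 K/W
R_aluminium = L/(kA) = 0.0032/(233×31.8) = 4.319×10^-7 K/W
R_outer film = 1/(h_o·A) = 1/(11.5×31.8) = 0.002734 K/W
R_total = 0.03461 K/W;  Q = ΔT/R_total = 153/0.03461 = 4421 W
T_interface = T_inner − Q·ΣR(inner→interface) = 186 − 4420×0.03187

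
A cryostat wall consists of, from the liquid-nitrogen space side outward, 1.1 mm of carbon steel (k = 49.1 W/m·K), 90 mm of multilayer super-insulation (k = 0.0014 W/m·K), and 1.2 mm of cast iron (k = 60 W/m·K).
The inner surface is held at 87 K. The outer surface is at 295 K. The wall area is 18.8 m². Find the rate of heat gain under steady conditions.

Thermal resistances in series:
R_carbon steel = L/(kA) = 0.0011/(49.1×18.8) = 1.192×10^-6 K/W
R_multilayer super-insulation = L/(kA) = 0.09/(0.0014×18.8) = 3.419 K/W
R_cast iron = L/(kA) = 0.0012/(60×18.8) = 1.064×10^-6 K/W
R_total = 3.419 K/W
Q = ΔT / R_total = 208 / 3.419

Q ≈ 60.8 W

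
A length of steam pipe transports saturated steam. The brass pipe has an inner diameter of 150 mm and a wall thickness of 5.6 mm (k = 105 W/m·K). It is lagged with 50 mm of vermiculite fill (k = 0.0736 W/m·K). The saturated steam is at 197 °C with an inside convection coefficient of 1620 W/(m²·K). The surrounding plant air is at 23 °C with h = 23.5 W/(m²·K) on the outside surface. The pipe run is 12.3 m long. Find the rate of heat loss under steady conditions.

Cylindrical conduction, so R = ln(r₂/r₁)/(2πkL) per layer, in series:
R_inner film = 1/(h_i·2πr₁L) = 1/(1620×2π×0.075×12.3) = 1.065×10^-4 K/W
R_brass pipe wall = ln(80.6/75)/(2π×105×12.3) = 8.874×10^-6 K/W
R_vermiculite fill = ln(130.6/80.6)/(2π×0.0736×12.3) = 0.08485 K/W
R_outer film = 1/(h_o·2πr_oL) = 1/(23.5×2π×0.1306×12.3) = 0.004216 K/W
R_total = 0.08918 K/W
Q = ΔT/R_total = 174/0.08918

Q ≈ 1950 W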